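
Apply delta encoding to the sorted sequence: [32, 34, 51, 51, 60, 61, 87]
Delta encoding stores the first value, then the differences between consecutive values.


First value: 32
Deltas:
  34 - 32 = 2
  51 - 34 = 17
  51 - 51 = 0
  60 - 51 = 9
  61 - 60 = 1
  87 - 61 = 26


Delta encoded: [32, 2, 17, 0, 9, 1, 26]


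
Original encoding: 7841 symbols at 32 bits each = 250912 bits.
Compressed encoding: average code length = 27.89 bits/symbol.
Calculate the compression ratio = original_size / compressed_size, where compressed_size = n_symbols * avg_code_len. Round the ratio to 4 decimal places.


original_size = n_symbols * orig_bits = 7841 * 32 = 250912 bits
compressed_size = n_symbols * avg_code_len = 7841 * 27.89 = 218685.49 bits
ratio = original_size / compressed_size = 250912 / 218685.49 = 1.1474

Compression ratio = 1.1474


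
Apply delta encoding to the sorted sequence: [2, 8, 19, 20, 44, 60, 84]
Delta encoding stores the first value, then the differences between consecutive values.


First value: 2
Deltas:
  8 - 2 = 6
  19 - 8 = 11
  20 - 19 = 1
  44 - 20 = 24
  60 - 44 = 16
  84 - 60 = 24


Delta encoded: [2, 6, 11, 1, 24, 16, 24]


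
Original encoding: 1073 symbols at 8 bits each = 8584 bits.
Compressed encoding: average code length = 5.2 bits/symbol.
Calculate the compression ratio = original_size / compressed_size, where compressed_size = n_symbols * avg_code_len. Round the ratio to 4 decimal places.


original_size = n_symbols * orig_bits = 1073 * 8 = 8584 bits
compressed_size = n_symbols * avg_code_len = 1073 * 5.2 = 5579.6 bits
ratio = original_size / compressed_size = 8584 / 5579.6 = 1.5385

Compression ratio = 1.5385


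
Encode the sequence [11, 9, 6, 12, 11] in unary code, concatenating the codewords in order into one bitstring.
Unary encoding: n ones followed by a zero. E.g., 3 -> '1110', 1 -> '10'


Encode each number as n ones followed by a terminating 0:
  11 -> 111111111110 (12 bits)
  9 -> 1111111110 (10 bits)
  6 -> 1111110 (7 bits)
  12 -> 1111111111110 (13 bits)
  11 -> 111111111110 (12 bits)
Total length = 12 + 10 + 7 + 13 + 12 = 54 bits.

Unary([11, 9, 6, 12, 11]) = 111111111110111111111011111101111111111110111111111110 (54 bits)


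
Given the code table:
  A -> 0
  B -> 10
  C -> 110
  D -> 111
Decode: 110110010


Decoding:
110 -> C
110 -> C
0 -> A
10 -> B


Result: CCAB


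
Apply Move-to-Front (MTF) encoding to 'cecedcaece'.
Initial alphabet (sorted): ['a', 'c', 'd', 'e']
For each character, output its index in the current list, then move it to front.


MTF encoding:
'c': index 1 in ['a', 'c', 'd', 'e'] -> ['c', 'a', 'd', 'e']
'e': index 3 in ['c', 'a', 'd', 'e'] -> ['e', 'c', 'a', 'd']
'c': index 1 in ['e', 'c', 'a', 'd'] -> ['c', 'e', 'a', 'd']
'e': index 1 in ['c', 'e', 'a', 'd'] -> ['e', 'c', 'a', 'd']
'd': index 3 in ['e', 'c', 'a', 'd'] -> ['d', 'e', 'c', 'a']
'c': index 2 in ['d', 'e', 'c', 'a'] -> ['c', 'd', 'e', 'a']
'a': index 3 in ['c', 'd', 'e', 'a'] -> ['a', 'c', 'd', 'e']
'e': index 3 in ['a', 'c', 'd', 'e'] -> ['e', 'a', 'c', 'd']
'c': index 2 in ['e', 'a', 'c', 'd'] -> ['c', 'e', 'a', 'd']
'e': index 1 in ['c', 'e', 'a', 'd'] -> ['e', 'c', 'a', 'd']


Output: [1, 3, 1, 1, 3, 2, 3, 3, 2, 1]


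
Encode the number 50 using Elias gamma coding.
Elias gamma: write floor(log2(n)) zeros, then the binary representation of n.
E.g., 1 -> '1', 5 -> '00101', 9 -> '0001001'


num_bits = floor(log2(50)) + 1 = 6
leading_zeros = num_bits - 1 = 5
binary(50) = 110010

Elias gamma(50) = '00000' + '110010' = 00000110010 (11 bits)


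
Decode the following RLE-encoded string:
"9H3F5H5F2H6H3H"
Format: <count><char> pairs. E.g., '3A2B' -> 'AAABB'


Expanding each <count><char> pair:
  9H -> 'HHHHHHHHH'
  3F -> 'FFF'
  5H -> 'HHHHH'
  5F -> 'FFFFF'
  2H -> 'HH'
  6H -> 'HHHHHH'
  3H -> 'HHH'

Decoded = HHHHHHHHHFFFHHHHHFFFFFHHHHHHHHHHH


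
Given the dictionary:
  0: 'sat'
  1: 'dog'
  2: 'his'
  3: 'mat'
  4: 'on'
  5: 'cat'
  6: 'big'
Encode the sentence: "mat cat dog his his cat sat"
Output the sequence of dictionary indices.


Look up each word in the dictionary:
  'mat' -> 3
  'cat' -> 5
  'dog' -> 1
  'his' -> 2
  'his' -> 2
  'cat' -> 5
  'sat' -> 0

Encoded: [3, 5, 1, 2, 2, 5, 0]


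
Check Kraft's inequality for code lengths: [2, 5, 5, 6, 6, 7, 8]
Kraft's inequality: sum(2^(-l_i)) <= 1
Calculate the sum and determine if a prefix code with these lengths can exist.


Sum = 2^(-2) + 2^(-5) + 2^(-5) + 2^(-6) + 2^(-6) + 2^(-7) + 2^(-8)
    = 0.25 + 0.03125 + 0.03125 + 0.015625 + 0.015625 + 0.0078125 + 0.00390625
    = 91/256 = 0.35546875
Since 0.35546875 <= 1, Kraft's inequality IS satisfied.
A prefix code with these lengths CAN exist.

Kraft sum = 0.35546875. Satisfied.


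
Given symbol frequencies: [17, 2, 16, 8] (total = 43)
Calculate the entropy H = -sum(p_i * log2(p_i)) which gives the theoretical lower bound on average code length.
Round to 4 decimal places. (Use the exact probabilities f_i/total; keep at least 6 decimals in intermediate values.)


Per-symbol terms -p_i * log2(p_i) with p_i = f_i/43:
  p = 17/43 = 0.395349: log2(p) = -1.338802, -p*log2(p) = 0.529294
  p = 2/43 = 0.046512: log2(p) = -4.426265, -p*log2(p) = 0.205873
  p = 16/43 = 0.372093: log2(p) = -1.426265, -p*log2(p) = 0.530703
  p = 8/43 = 0.186047: log2(p) = -2.426265, -p*log2(p) = 0.451398
H = 0.529294 + 0.205873 + 0.530703 + 0.451398 = 1.717268

H = 1.7173 bits/symbol


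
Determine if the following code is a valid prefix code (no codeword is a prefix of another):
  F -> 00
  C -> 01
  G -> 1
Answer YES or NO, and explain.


Checking each pair (does one codeword prefix another?):
  F='00' vs C='01': no prefix
  F='00' vs G='1': no prefix
  C='01' vs F='00': no prefix
  C='01' vs G='1': no prefix
  G='1' vs F='00': no prefix
  G='1' vs C='01': no prefix
No violation found over all pairs.

YES -- this is a valid prefix code. No codeword is a prefix of any other codeword.


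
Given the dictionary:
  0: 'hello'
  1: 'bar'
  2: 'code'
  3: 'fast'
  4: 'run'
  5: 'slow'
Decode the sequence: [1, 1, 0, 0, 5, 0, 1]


Look up each index in the dictionary:
  1 -> 'bar'
  1 -> 'bar'
  0 -> 'hello'
  0 -> 'hello'
  5 -> 'slow'
  0 -> 'hello'
  1 -> 'bar'

Decoded: "bar bar hello hello slow hello bar"


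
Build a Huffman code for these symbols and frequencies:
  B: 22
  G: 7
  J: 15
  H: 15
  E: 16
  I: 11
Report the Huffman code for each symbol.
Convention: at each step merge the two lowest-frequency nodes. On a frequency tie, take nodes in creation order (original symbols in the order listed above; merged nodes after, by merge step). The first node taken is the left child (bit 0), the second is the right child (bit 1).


Huffman tree construction:
Step 1: Merge G(7) + I(11) = 18
Step 2: Merge J(15) + H(15) = 30
Step 3: Merge E(16) + (G+I)(18) = 34
Step 4: Merge B(22) + (J+H)(30) = 52
Step 5: Merge (E+(G+I))(34) + (B+(J+H))(52) = 86
Read each symbol's code off the tree from the root (left child = 0, right child = 1).

Codes:
  B: 10 (length 2)
  G: 010 (length 3)
  J: 110 (length 3)
  H: 111 (length 3)
  E: 00 (length 2)
  I: 011 (length 3)
Average code length: 220/86 = 2.5581 bits/symbol


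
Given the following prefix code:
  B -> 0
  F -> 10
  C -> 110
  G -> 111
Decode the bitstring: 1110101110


Decoding step by step:
Bits 111 -> G
Bits 0 -> B
Bits 10 -> F
Bits 111 -> G
Bits 0 -> B


Decoded message: GBFGB


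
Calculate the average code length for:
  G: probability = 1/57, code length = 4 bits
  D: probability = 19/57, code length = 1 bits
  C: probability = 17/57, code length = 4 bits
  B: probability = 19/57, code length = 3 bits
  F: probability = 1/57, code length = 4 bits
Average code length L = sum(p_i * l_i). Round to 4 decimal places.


Weighted contributions p_i * l_i:
  G: (1/57) * 4 = 4/57
  D: (19/57) * 1 = 19/57
  C: (17/57) * 4 = 68/57
  B: (19/57) * 3 = 57/57
  F: (1/57) * 4 = 4/57
Sum = (4 + 19 + 68 + 57 + 4)/57 = 152/57

L = 152/57 = 2.6667 bits/symbol


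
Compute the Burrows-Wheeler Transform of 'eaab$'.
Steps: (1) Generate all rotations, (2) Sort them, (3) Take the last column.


Rotations (sorted):
  0: $eaab -> last char: b
  1: aab$e -> last char: e
  2: ab$ea -> last char: a
  3: b$eaa -> last char: a
  4: eaab$ -> last char: $


BWT = beaa$


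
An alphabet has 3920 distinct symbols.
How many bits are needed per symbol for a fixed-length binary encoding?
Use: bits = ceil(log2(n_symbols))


log2(3920) = 11.9366
Bracket: 2^11 = 2048 < 3920 <= 2^12 = 4096
So ceil(log2(3920)) = 12

bits = ceil(log2(3920)) = ceil(11.9366) = 12 bits


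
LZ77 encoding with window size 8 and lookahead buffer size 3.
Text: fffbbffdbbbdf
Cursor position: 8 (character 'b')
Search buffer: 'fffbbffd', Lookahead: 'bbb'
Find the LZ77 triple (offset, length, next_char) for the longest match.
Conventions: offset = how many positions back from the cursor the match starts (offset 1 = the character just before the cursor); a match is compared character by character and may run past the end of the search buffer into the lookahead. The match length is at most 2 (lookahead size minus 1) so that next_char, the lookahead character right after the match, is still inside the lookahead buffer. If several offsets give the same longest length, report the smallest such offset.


Try each offset into the search buffer:
  offset=1 (pos 7, char 'd'): match length 0
  offset=2 (pos 6, char 'f'): match length 0
  offset=3 (pos 5, char 'f'): match length 0
  offset=4 (pos 4, char 'b'): match length 1
  offset=5 (pos 3, char 'b'): match length 2
  offset=6 (pos 2, char 'f'): match length 0
  offset=7 (pos 1, char 'f'): match length 0
  offset=8 (pos 0, char 'f'): match length 0
Longest match has length 2 at offset 5.
next_char = character at position 8 + 2 = 10 -> 'b'

Best match: offset=5, length=2 (matching 'bb' starting at position 3)
LZ77 triple: (5, 2, 'b')


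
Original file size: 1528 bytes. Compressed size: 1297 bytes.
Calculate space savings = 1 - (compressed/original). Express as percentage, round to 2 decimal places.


ratio = compressed/original = 1297/1528 = 0.848822
savings = 1 - ratio = 1 - 0.848822 = 0.151178
as a percentage: 0.151178 * 100 = 15.12%

Space savings = 1 - 1297/1528 = 15.12%


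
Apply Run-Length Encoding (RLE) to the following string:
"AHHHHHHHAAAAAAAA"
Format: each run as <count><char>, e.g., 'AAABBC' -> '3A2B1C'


Scanning runs left to right:
  i=0: run of 'A' x 1 -> '1A'
  i=1: run of 'H' x 7 -> '7H'
  i=8: run of 'A' x 8 -> '8A'

RLE = 1A7H8A


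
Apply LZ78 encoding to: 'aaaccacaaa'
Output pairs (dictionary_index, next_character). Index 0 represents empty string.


LZ78 encoding steps:
Dictionary: {0: ''}
Step 1: w='' (idx 0), next='a' -> output (0, 'a'), add 'a' as idx 1
Step 2: w='a' (idx 1), next='a' -> output (1, 'a'), add 'aa' as idx 2
Step 3: w='' (idx 0), next='c' -> output (0, 'c'), add 'c' as idx 3
Step 4: w='c' (idx 3), next='a' -> output (3, 'a'), add 'ca' as idx 4
Step 5: w='ca' (idx 4), next='a' -> output (4, 'a'), add 'caa' as idx 5
Step 6: w='a' (idx 1), end of input -> output (1, '')


Encoded: [(0, 'a'), (1, 'a'), (0, 'c'), (3, 'a'), (4, 'a'), (1, '')]


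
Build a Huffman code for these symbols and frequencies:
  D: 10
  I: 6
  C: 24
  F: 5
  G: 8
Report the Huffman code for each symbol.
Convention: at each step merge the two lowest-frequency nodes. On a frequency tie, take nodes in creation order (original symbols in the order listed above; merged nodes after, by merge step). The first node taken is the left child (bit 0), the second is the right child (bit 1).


Huffman tree construction:
Step 1: Merge F(5) + I(6) = 11
Step 2: Merge G(8) + D(10) = 18
Step 3: Merge (F+I)(11) + (G+D)(18) = 29
Step 4: Merge C(24) + ((F+I)+(G+D))(29) = 53
Read each symbol's code off the tree from the root (left child = 0, right child = 1).

Codes:
  D: 111 (length 3)
  I: 101 (length 3)
  C: 0 (length 1)
  F: 100 (length 3)
  G: 110 (length 3)
Average code length: 111/53 = 2.0943 bits/symbol


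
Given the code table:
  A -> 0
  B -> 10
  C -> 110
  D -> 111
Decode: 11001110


Decoding:
110 -> C
0 -> A
111 -> D
0 -> A


Result: CADA


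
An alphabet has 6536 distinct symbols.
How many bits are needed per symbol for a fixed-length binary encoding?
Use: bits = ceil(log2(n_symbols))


log2(6536) = 12.6742
Bracket: 2^12 = 4096 < 6536 <= 2^13 = 8192
So ceil(log2(6536)) = 13

bits = ceil(log2(6536)) = ceil(12.6742) = 13 bits


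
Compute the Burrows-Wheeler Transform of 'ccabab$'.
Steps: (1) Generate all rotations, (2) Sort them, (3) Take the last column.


Rotations (sorted):
  0: $ccabab -> last char: b
  1: ab$ccab -> last char: b
  2: abab$cc -> last char: c
  3: b$ccaba -> last char: a
  4: bab$cca -> last char: a
  5: cabab$c -> last char: c
  6: ccabab$ -> last char: $


BWT = bbcaac$


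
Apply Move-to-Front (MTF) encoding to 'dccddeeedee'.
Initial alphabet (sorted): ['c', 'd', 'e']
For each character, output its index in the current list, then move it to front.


MTF encoding:
'd': index 1 in ['c', 'd', 'e'] -> ['d', 'c', 'e']
'c': index 1 in ['d', 'c', 'e'] -> ['c', 'd', 'e']
'c': index 0 in ['c', 'd', 'e'] -> ['c', 'd', 'e']
'd': index 1 in ['c', 'd', 'e'] -> ['d', 'c', 'e']
'd': index 0 in ['d', 'c', 'e'] -> ['d', 'c', 'e']
'e': index 2 in ['d', 'c', 'e'] -> ['e', 'd', 'c']
'e': index 0 in ['e', 'd', 'c'] -> ['e', 'd', 'c']
'e': index 0 in ['e', 'd', 'c'] -> ['e', 'd', 'c']
'd': index 1 in ['e', 'd', 'c'] -> ['d', 'e', 'c']
'e': index 1 in ['d', 'e', 'c'] -> ['e', 'd', 'c']
'e': index 0 in ['e', 'd', 'c'] -> ['e', 'd', 'c']


Output: [1, 1, 0, 1, 0, 2, 0, 0, 1, 1, 0]


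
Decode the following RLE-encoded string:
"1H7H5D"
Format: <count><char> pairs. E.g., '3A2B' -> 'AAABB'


Expanding each <count><char> pair:
  1H -> 'H'
  7H -> 'HHHHHHH'
  5D -> 'DDDDD'

Decoded = HHHHHHHHDDDDD


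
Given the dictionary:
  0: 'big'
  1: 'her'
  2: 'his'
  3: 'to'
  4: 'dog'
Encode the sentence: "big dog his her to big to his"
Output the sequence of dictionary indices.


Look up each word in the dictionary:
  'big' -> 0
  'dog' -> 4
  'his' -> 2
  'her' -> 1
  'to' -> 3
  'big' -> 0
  'to' -> 3
  'his' -> 2

Encoded: [0, 4, 2, 1, 3, 0, 3, 2]


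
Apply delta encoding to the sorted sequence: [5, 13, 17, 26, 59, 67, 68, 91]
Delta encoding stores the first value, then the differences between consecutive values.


First value: 5
Deltas:
  13 - 5 = 8
  17 - 13 = 4
  26 - 17 = 9
  59 - 26 = 33
  67 - 59 = 8
  68 - 67 = 1
  91 - 68 = 23


Delta encoded: [5, 8, 4, 9, 33, 8, 1, 23]


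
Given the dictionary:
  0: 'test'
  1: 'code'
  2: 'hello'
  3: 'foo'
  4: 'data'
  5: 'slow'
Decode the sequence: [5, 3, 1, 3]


Look up each index in the dictionary:
  5 -> 'slow'
  3 -> 'foo'
  1 -> 'code'
  3 -> 'foo'

Decoded: "slow foo code foo"


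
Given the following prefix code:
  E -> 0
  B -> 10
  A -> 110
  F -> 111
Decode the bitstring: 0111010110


Decoding step by step:
Bits 0 -> E
Bits 111 -> F
Bits 0 -> E
Bits 10 -> B
Bits 110 -> A


Decoded message: EFEBA


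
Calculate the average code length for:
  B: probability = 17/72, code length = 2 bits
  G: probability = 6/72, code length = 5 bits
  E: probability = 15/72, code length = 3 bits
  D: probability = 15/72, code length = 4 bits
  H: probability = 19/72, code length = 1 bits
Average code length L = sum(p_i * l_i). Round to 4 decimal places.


Weighted contributions p_i * l_i:
  B: (17/72) * 2 = 34/72
  G: (6/72) * 5 = 30/72
  E: (15/72) * 3 = 45/72
  D: (15/72) * 4 = 60/72
  H: (19/72) * 1 = 19/72
Sum = (34 + 30 + 45 + 60 + 19)/72 = 188/72

L = 188/72 = 2.6111 bits/symbol


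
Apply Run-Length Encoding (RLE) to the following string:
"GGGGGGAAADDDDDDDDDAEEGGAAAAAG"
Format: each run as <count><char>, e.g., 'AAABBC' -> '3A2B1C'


Scanning runs left to right:
  i=0: run of 'G' x 6 -> '6G'
  i=6: run of 'A' x 3 -> '3A'
  i=9: run of 'D' x 9 -> '9D'
  i=18: run of 'A' x 1 -> '1A'
  i=19: run of 'E' x 2 -> '2E'
  i=21: run of 'G' x 2 -> '2G'
  i=23: run of 'A' x 5 -> '5A'
  i=28: run of 'G' x 1 -> '1G'

RLE = 6G3A9D1A2E2G5A1G


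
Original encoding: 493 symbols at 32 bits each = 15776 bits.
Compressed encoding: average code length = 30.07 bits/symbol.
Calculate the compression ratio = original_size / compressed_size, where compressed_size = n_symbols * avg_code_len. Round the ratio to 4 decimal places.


original_size = n_symbols * orig_bits = 493 * 32 = 15776 bits
compressed_size = n_symbols * avg_code_len = 493 * 30.07 = 14824.51 bits
ratio = original_size / compressed_size = 15776 / 14824.51 = 1.0642

Compression ratio = 1.0642


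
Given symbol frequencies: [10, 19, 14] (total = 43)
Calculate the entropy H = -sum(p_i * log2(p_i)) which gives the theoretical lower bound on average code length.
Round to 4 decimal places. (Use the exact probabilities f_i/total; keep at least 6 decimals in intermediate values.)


Per-symbol terms -p_i * log2(p_i) with p_i = f_i/43:
  p = 10/43 = 0.232558: log2(p) = -2.104337, -p*log2(p) = 0.489381
  p = 19/43 = 0.441860: log2(p) = -1.178337, -p*log2(p) = 0.520661
  p = 14/43 = 0.325581: log2(p) = -1.618910, -p*log2(p) = 0.527087
H = 0.489381 + 0.520661 + 0.527087 = 1.537129

H = 1.5371 bits/symbol


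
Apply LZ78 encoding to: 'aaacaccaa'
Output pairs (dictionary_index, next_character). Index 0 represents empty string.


LZ78 encoding steps:
Dictionary: {0: ''}
Step 1: w='' (idx 0), next='a' -> output (0, 'a'), add 'a' as idx 1
Step 2: w='a' (idx 1), next='a' -> output (1, 'a'), add 'aa' as idx 2
Step 3: w='' (idx 0), next='c' -> output (0, 'c'), add 'c' as idx 3
Step 4: w='a' (idx 1), next='c' -> output (1, 'c'), add 'ac' as idx 4
Step 5: w='c' (idx 3), next='a' -> output (3, 'a'), add 'ca' as idx 5
Step 6: w='a' (idx 1), end of input -> output (1, '')


Encoded: [(0, 'a'), (1, 'a'), (0, 'c'), (1, 'c'), (3, 'a'), (1, '')]


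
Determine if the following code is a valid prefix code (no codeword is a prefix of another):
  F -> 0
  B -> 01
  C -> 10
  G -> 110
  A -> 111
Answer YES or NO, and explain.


Checking each pair (does one codeword prefix another?):
  F='0' vs B='01': prefix -- VIOLATION

NO -- this is NOT a valid prefix code. F (0) is a prefix of B (01).


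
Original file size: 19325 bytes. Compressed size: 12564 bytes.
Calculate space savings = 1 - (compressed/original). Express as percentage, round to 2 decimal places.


ratio = compressed/original = 12564/19325 = 0.650142
savings = 1 - ratio = 1 - 0.650142 = 0.349858
as a percentage: 0.349858 * 100 = 34.99%

Space savings = 1 - 12564/19325 = 34.99%


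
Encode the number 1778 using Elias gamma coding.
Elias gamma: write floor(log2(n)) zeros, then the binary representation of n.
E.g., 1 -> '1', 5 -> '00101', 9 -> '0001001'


num_bits = floor(log2(1778)) + 1 = 11
leading_zeros = num_bits - 1 = 10
binary(1778) = 11011110010

Elias gamma(1778) = '0000000000' + '11011110010' = 000000000011011110010 (21 bits)


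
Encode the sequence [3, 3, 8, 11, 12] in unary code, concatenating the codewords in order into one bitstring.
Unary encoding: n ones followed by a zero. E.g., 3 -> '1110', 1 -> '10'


Encode each number as n ones followed by a terminating 0:
  3 -> 1110 (4 bits)
  3 -> 1110 (4 bits)
  8 -> 111111110 (9 bits)
  11 -> 111111111110 (12 bits)
  12 -> 1111111111110 (13 bits)
Total length = 4 + 4 + 9 + 12 + 13 = 42 bits.

Unary([3, 3, 8, 11, 12]) = 111011101111111101111111111101111111111110 (42 bits)


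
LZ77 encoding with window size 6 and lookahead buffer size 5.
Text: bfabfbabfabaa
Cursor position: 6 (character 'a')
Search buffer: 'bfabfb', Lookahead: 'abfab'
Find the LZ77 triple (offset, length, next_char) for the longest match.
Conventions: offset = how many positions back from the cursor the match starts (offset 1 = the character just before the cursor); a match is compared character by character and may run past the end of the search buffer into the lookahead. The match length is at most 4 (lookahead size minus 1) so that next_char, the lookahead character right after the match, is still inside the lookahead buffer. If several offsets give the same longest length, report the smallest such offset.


Try each offset into the search buffer:
  offset=1 (pos 5, char 'b'): match length 0
  offset=2 (pos 4, char 'f'): match length 0
  offset=3 (pos 3, char 'b'): match length 0
  offset=4 (pos 2, char 'a'): match length 3
  offset=5 (pos 1, char 'f'): match length 0
  offset=6 (pos 0, char 'b'): match length 0
Longest match has length 3 at offset 4.
next_char = character at position 6 + 3 = 9 -> 'a'

Best match: offset=4, length=3 (matching 'abf' starting at position 2)
LZ77 triple: (4, 3, 'a')


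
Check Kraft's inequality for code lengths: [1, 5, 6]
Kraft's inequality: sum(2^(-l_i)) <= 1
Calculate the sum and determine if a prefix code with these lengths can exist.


Sum = 2^(-1) + 2^(-5) + 2^(-6)
    = 0.5 + 0.03125 + 0.015625
    = 35/64 = 0.546875
Since 0.546875 <= 1, Kraft's inequality IS satisfied.
A prefix code with these lengths CAN exist.

Kraft sum = 0.546875. Satisfied.


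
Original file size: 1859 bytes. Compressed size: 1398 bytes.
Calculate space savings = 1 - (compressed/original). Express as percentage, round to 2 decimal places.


ratio = compressed/original = 1398/1859 = 0.752017
savings = 1 - ratio = 1 - 0.752017 = 0.247983
as a percentage: 0.247983 * 100 = 24.8%

Space savings = 1 - 1398/1859 = 24.8%


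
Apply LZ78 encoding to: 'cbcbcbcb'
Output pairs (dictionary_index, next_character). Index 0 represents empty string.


LZ78 encoding steps:
Dictionary: {0: ''}
Step 1: w='' (idx 0), next='c' -> output (0, 'c'), add 'c' as idx 1
Step 2: w='' (idx 0), next='b' -> output (0, 'b'), add 'b' as idx 2
Step 3: w='c' (idx 1), next='b' -> output (1, 'b'), add 'cb' as idx 3
Step 4: w='cb' (idx 3), next='c' -> output (3, 'c'), add 'cbc' as idx 4
Step 5: w='b' (idx 2), end of input -> output (2, '')


Encoded: [(0, 'c'), (0, 'b'), (1, 'b'), (3, 'c'), (2, '')]


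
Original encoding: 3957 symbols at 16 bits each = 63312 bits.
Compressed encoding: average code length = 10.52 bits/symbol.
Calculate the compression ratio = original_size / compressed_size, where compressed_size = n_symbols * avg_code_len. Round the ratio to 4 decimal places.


original_size = n_symbols * orig_bits = 3957 * 16 = 63312 bits
compressed_size = n_symbols * avg_code_len = 3957 * 10.52 = 41627.64 bits
ratio = original_size / compressed_size = 63312 / 41627.64 = 1.5209

Compression ratio = 1.5209


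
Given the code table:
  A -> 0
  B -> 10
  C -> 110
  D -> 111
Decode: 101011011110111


Decoding:
10 -> B
10 -> B
110 -> C
111 -> D
10 -> B
111 -> D


Result: BBCDBD


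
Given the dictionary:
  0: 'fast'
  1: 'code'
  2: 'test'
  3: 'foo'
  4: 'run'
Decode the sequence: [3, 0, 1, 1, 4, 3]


Look up each index in the dictionary:
  3 -> 'foo'
  0 -> 'fast'
  1 -> 'code'
  1 -> 'code'
  4 -> 'run'
  3 -> 'foo'

Decoded: "foo fast code code run foo"


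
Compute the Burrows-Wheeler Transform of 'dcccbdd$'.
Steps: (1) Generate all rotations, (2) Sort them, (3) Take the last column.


Rotations (sorted):
  0: $dcccbdd -> last char: d
  1: bdd$dccc -> last char: c
  2: cbdd$dcc -> last char: c
  3: ccbdd$dc -> last char: c
  4: cccbdd$d -> last char: d
  5: d$dcccbd -> last char: d
  6: dcccbdd$ -> last char: $
  7: dd$dcccb -> last char: b


BWT = dcccdd$b


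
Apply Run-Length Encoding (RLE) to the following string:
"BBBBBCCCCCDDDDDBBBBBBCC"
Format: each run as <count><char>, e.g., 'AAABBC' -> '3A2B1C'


Scanning runs left to right:
  i=0: run of 'B' x 5 -> '5B'
  i=5: run of 'C' x 5 -> '5C'
  i=10: run of 'D' x 5 -> '5D'
  i=15: run of 'B' x 6 -> '6B'
  i=21: run of 'C' x 2 -> '2C'

RLE = 5B5C5D6B2C


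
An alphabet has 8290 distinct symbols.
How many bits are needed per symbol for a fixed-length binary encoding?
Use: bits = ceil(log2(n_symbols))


log2(8290) = 13.0172
Bracket: 2^13 = 8192 < 8290 <= 2^14 = 16384
So ceil(log2(8290)) = 14

bits = ceil(log2(8290)) = ceil(13.0172) = 14 bits


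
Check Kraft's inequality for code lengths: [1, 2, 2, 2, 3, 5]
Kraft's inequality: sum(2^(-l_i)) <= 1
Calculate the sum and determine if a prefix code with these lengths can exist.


Sum = 2^(-1) + 2^(-2) + 2^(-2) + 2^(-2) + 2^(-3) + 2^(-5)
    = 0.5 + 0.25 + 0.25 + 0.25 + 0.125 + 0.03125
    = 45/32 = 1.40625
Since 1.40625 > 1, Kraft's inequality is NOT satisfied.
A prefix code with these lengths CANNOT exist.

Kraft sum = 1.40625. Not satisfied.


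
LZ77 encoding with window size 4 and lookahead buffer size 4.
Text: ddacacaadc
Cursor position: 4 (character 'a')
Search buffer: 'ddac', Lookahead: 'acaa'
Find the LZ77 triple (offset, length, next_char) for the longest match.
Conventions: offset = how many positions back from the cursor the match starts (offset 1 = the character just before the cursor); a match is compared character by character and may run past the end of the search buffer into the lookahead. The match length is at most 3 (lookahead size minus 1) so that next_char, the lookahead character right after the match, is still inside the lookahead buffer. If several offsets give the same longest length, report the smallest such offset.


Try each offset into the search buffer:
  offset=1 (pos 3, char 'c'): match length 0
  offset=2 (pos 2, char 'a'): match length 3
  offset=3 (pos 1, char 'd'): match length 0
  offset=4 (pos 0, char 'd'): match length 0
Longest match has length 3 at offset 2.
next_char = character at position 4 + 3 = 7 -> 'a'

Best match: offset=2, length=3 (matching 'aca' starting at position 2)
LZ77 triple: (2, 3, 'a')


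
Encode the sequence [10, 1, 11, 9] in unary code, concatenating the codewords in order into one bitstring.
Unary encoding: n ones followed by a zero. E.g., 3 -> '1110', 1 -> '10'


Encode each number as n ones followed by a terminating 0:
  10 -> 11111111110 (11 bits)
  1 -> 10 (2 bits)
  11 -> 111111111110 (12 bits)
  9 -> 1111111110 (10 bits)
Total length = 11 + 2 + 12 + 10 = 35 bits.

Unary([10, 1, 11, 9]) = 11111111110101111111111101111111110 (35 bits)


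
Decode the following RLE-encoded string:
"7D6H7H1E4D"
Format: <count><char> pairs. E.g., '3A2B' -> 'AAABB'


Expanding each <count><char> pair:
  7D -> 'DDDDDDD'
  6H -> 'HHHHHH'
  7H -> 'HHHHHHH'
  1E -> 'E'
  4D -> 'DDDD'

Decoded = DDDDDDDHHHHHHHHHHHHHEDDDD


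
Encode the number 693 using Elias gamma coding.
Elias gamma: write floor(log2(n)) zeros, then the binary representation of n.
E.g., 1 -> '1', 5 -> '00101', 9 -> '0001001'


num_bits = floor(log2(693)) + 1 = 10
leading_zeros = num_bits - 1 = 9
binary(693) = 1010110101

Elias gamma(693) = '000000000' + '1010110101' = 0000000001010110101 (19 bits)


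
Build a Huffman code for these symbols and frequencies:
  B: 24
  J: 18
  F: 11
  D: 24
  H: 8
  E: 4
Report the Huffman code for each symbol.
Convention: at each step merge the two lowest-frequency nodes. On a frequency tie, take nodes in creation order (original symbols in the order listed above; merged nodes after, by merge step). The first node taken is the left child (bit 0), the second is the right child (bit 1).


Huffman tree construction:
Step 1: Merge E(4) + H(8) = 12
Step 2: Merge F(11) + (E+H)(12) = 23
Step 3: Merge J(18) + (F+(E+H))(23) = 41
Step 4: Merge B(24) + D(24) = 48
Step 5: Merge (J+(F+(E+H)))(41) + (B+D)(48) = 89
Read each symbol's code off the tree from the root (left child = 0, right child = 1).

Codes:
  B: 10 (length 2)
  J: 00 (length 2)
  F: 010 (length 3)
  D: 11 (length 2)
  H: 0111 (length 4)
  E: 0110 (length 4)
Average code length: 213/89 = 2.3933 bits/symbol


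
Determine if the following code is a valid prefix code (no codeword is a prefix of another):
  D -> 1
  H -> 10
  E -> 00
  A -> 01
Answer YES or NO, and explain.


Checking each pair (does one codeword prefix another?):
  D='1' vs H='10': prefix -- VIOLATION

NO -- this is NOT a valid prefix code. D (1) is a prefix of H (10).


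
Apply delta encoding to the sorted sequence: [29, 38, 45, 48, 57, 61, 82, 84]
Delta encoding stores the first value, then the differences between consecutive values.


First value: 29
Deltas:
  38 - 29 = 9
  45 - 38 = 7
  48 - 45 = 3
  57 - 48 = 9
  61 - 57 = 4
  82 - 61 = 21
  84 - 82 = 2


Delta encoded: [29, 9, 7, 3, 9, 4, 21, 2]


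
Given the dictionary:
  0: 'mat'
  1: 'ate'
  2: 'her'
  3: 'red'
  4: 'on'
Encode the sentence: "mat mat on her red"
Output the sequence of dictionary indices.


Look up each word in the dictionary:
  'mat' -> 0
  'mat' -> 0
  'on' -> 4
  'her' -> 2
  'red' -> 3

Encoded: [0, 0, 4, 2, 3]


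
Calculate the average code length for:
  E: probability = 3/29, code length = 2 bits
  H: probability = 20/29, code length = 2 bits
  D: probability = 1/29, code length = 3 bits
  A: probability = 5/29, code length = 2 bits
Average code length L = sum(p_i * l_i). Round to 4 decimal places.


Weighted contributions p_i * l_i:
  E: (3/29) * 2 = 6/29
  H: (20/29) * 2 = 40/29
  D: (1/29) * 3 = 3/29
  A: (5/29) * 2 = 10/29
Sum = (6 + 40 + 3 + 10)/29 = 59/29

L = 59/29 = 2.0345 bits/symbol


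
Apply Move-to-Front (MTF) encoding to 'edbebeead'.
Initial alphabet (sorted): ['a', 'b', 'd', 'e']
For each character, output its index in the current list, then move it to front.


MTF encoding:
'e': index 3 in ['a', 'b', 'd', 'e'] -> ['e', 'a', 'b', 'd']
'd': index 3 in ['e', 'a', 'b', 'd'] -> ['d', 'e', 'a', 'b']
'b': index 3 in ['d', 'e', 'a', 'b'] -> ['b', 'd', 'e', 'a']
'e': index 2 in ['b', 'd', 'e', 'a'] -> ['e', 'b', 'd', 'a']
'b': index 1 in ['e', 'b', 'd', 'a'] -> ['b', 'e', 'd', 'a']
'e': index 1 in ['b', 'e', 'd', 'a'] -> ['e', 'b', 'd', 'a']
'e': index 0 in ['e', 'b', 'd', 'a'] -> ['e', 'b', 'd', 'a']
'a': index 3 in ['e', 'b', 'd', 'a'] -> ['a', 'e', 'b', 'd']
'd': index 3 in ['a', 'e', 'b', 'd'] -> ['d', 'a', 'e', 'b']


Output: [3, 3, 3, 2, 1, 1, 0, 3, 3]


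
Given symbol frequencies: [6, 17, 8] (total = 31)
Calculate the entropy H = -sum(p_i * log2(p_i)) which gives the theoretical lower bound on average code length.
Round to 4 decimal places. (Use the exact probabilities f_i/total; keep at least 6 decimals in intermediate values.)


Per-symbol terms -p_i * log2(p_i) with p_i = f_i/31:
  p = 6/31 = 0.193548: log2(p) = -2.369234, -p*log2(p) = 0.458561
  p = 17/31 = 0.548387: log2(p) = -0.866733, -p*log2(p) = 0.475305
  p = 8/31 = 0.258065: log2(p) = -1.954196, -p*log2(p) = 0.504309
H = 0.458561 + 0.475305 + 0.504309 = 1.438175

H = 1.4382 bits/symbol


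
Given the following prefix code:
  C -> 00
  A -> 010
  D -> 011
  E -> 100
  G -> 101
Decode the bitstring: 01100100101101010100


Decoding step by step:
Bits 011 -> D
Bits 00 -> C
Bits 100 -> E
Bits 101 -> G
Bits 101 -> G
Bits 010 -> A
Bits 100 -> E


Decoded message: DCEGGAE


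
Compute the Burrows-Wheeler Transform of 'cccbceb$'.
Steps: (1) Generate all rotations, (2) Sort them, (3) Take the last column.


Rotations (sorted):
  0: $cccbceb -> last char: b
  1: b$cccbce -> last char: e
  2: bceb$ccc -> last char: c
  3: cbceb$cc -> last char: c
  4: ccbceb$c -> last char: c
  5: cccbceb$ -> last char: $
  6: ceb$cccb -> last char: b
  7: eb$cccbc -> last char: c


BWT = beccc$bc


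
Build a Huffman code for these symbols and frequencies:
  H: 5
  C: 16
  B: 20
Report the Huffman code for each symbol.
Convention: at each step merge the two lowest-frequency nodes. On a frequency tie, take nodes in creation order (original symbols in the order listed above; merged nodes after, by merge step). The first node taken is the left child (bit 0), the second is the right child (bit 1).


Huffman tree construction:
Step 1: Merge H(5) + C(16) = 21
Step 2: Merge B(20) + (H+C)(21) = 41
Read each symbol's code off the tree from the root (left child = 0, right child = 1).

Codes:
  H: 10 (length 2)
  C: 11 (length 2)
  B: 0 (length 1)
Average code length: 62/41 = 1.5122 bits/symbol


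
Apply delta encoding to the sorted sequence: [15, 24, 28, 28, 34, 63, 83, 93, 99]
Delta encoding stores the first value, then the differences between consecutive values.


First value: 15
Deltas:
  24 - 15 = 9
  28 - 24 = 4
  28 - 28 = 0
  34 - 28 = 6
  63 - 34 = 29
  83 - 63 = 20
  93 - 83 = 10
  99 - 93 = 6


Delta encoded: [15, 9, 4, 0, 6, 29, 20, 10, 6]


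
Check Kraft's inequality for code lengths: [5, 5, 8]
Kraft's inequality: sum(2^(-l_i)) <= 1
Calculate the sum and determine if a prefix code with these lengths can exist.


Sum = 2^(-5) + 2^(-5) + 2^(-8)
    = 0.03125 + 0.03125 + 0.00390625
    = 17/256 = 0.06640625
Since 0.06640625 <= 1, Kraft's inequality IS satisfied.
A prefix code with these lengths CAN exist.

Kraft sum = 0.06640625. Satisfied.


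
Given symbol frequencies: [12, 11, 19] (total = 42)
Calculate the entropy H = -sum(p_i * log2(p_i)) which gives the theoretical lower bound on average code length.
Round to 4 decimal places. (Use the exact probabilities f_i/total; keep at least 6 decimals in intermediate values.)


Per-symbol terms -p_i * log2(p_i) with p_i = f_i/42:
  p = 12/42 = 0.285714: log2(p) = -1.807355, -p*log2(p) = 0.516387
  p = 11/42 = 0.261905: log2(p) = -1.932886, -p*log2(p) = 0.506232
  p = 19/42 = 0.452381: log2(p) = -1.144390, -p*log2(p) = 0.517700
H = 0.516387 + 0.506232 + 0.517700 = 1.540319

H = 1.5403 bits/symbol


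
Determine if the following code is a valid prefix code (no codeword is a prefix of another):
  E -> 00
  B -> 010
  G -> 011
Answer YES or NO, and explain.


Checking each pair (does one codeword prefix another?):
  E='00' vs B='010': no prefix
  E='00' vs G='011': no prefix
  B='010' vs E='00': no prefix
  B='010' vs G='011': no prefix
  G='011' vs E='00': no prefix
  G='011' vs B='010': no prefix
No violation found over all pairs.

YES -- this is a valid prefix code. No codeword is a prefix of any other codeword.


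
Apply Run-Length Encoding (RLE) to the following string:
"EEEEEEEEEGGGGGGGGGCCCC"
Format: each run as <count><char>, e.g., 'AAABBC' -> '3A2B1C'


Scanning runs left to right:
  i=0: run of 'E' x 9 -> '9E'
  i=9: run of 'G' x 9 -> '9G'
  i=18: run of 'C' x 4 -> '4C'

RLE = 9E9G4C


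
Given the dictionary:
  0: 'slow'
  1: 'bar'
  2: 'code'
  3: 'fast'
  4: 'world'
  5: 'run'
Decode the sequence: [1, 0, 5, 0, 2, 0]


Look up each index in the dictionary:
  1 -> 'bar'
  0 -> 'slow'
  5 -> 'run'
  0 -> 'slow'
  2 -> 'code'
  0 -> 'slow'

Decoded: "bar slow run slow code slow"


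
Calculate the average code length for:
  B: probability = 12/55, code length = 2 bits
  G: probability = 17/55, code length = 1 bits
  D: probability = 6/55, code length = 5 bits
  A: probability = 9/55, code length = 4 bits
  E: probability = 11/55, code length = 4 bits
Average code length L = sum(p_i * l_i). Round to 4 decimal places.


Weighted contributions p_i * l_i:
  B: (12/55) * 2 = 24/55
  G: (17/55) * 1 = 17/55
  D: (6/55) * 5 = 30/55
  A: (9/55) * 4 = 36/55
  E: (11/55) * 4 = 44/55
Sum = (24 + 17 + 30 + 36 + 44)/55 = 151/55

L = 151/55 = 2.7455 bits/symbol


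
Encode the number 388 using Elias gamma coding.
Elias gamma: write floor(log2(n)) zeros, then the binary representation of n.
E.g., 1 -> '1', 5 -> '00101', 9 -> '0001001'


num_bits = floor(log2(388)) + 1 = 9
leading_zeros = num_bits - 1 = 8
binary(388) = 110000100

Elias gamma(388) = '00000000' + '110000100' = 00000000110000100 (17 bits)


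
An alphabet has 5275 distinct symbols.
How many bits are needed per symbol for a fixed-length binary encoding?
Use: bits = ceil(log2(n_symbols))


log2(5275) = 12.365
Bracket: 2^12 = 4096 < 5275 <= 2^13 = 8192
So ceil(log2(5275)) = 13

bits = ceil(log2(5275)) = ceil(12.365) = 13 bits


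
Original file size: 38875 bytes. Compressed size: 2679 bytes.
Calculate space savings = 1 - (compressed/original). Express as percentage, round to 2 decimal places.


ratio = compressed/original = 2679/38875 = 0.068913
savings = 1 - ratio = 1 - 0.068913 = 0.931087
as a percentage: 0.931087 * 100 = 93.11%

Space savings = 1 - 2679/38875 = 93.11%


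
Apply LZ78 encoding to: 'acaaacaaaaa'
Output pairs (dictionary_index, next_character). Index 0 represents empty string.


LZ78 encoding steps:
Dictionary: {0: ''}
Step 1: w='' (idx 0), next='a' -> output (0, 'a'), add 'a' as idx 1
Step 2: w='' (idx 0), next='c' -> output (0, 'c'), add 'c' as idx 2
Step 3: w='a' (idx 1), next='a' -> output (1, 'a'), add 'aa' as idx 3
Step 4: w='a' (idx 1), next='c' -> output (1, 'c'), add 'ac' as idx 4
Step 5: w='aa' (idx 3), next='a' -> output (3, 'a'), add 'aaa' as idx 5
Step 6: w='aa' (idx 3), end of input -> output (3, '')


Encoded: [(0, 'a'), (0, 'c'), (1, 'a'), (1, 'c'), (3, 'a'), (3, '')]


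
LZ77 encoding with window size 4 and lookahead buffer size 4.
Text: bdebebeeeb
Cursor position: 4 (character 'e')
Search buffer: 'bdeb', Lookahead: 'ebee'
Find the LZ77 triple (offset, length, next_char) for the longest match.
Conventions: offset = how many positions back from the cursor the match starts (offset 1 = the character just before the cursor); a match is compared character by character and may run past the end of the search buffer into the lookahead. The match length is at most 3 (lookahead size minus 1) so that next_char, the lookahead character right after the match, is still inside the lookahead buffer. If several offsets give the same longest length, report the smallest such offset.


Try each offset into the search buffer:
  offset=1 (pos 3, char 'b'): match length 0
  offset=2 (pos 2, char 'e'): match length 3
  offset=3 (pos 1, char 'd'): match length 0
  offset=4 (pos 0, char 'b'): match length 0
Longest match has length 3 at offset 2.
next_char = character at position 4 + 3 = 7 -> 'e'

Best match: offset=2, length=3 (matching 'ebe' starting at position 2)
LZ77 triple: (2, 3, 'e')


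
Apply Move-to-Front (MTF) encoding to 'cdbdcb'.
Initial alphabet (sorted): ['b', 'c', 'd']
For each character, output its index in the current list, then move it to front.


MTF encoding:
'c': index 1 in ['b', 'c', 'd'] -> ['c', 'b', 'd']
'd': index 2 in ['c', 'b', 'd'] -> ['d', 'c', 'b']
'b': index 2 in ['d', 'c', 'b'] -> ['b', 'd', 'c']
'd': index 1 in ['b', 'd', 'c'] -> ['d', 'b', 'c']
'c': index 2 in ['d', 'b', 'c'] -> ['c', 'd', 'b']
'b': index 2 in ['c', 'd', 'b'] -> ['b', 'c', 'd']


Output: [1, 2, 2, 1, 2, 2]


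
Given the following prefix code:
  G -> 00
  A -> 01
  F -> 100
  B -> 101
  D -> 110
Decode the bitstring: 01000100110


Decoding step by step:
Bits 01 -> A
Bits 00 -> G
Bits 01 -> A
Bits 00 -> G
Bits 110 -> D


Decoded message: AGAGD


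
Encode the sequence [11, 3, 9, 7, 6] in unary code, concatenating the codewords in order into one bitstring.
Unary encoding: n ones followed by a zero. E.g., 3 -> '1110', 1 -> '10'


Encode each number as n ones followed by a terminating 0:
  11 -> 111111111110 (12 bits)
  3 -> 1110 (4 bits)
  9 -> 1111111110 (10 bits)
  7 -> 11111110 (8 bits)
  6 -> 1111110 (7 bits)
Total length = 12 + 4 + 10 + 8 + 7 = 41 bits.

Unary([11, 3, 9, 7, 6]) = 11111111111011101111111110111111101111110 (41 bits)


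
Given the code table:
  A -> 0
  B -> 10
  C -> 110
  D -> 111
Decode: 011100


Decoding:
0 -> A
111 -> D
0 -> A
0 -> A


Result: ADAA


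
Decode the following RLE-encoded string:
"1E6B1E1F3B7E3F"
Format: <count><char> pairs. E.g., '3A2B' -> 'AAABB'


Expanding each <count><char> pair:
  1E -> 'E'
  6B -> 'BBBBBB'
  1E -> 'E'
  1F -> 'F'
  3B -> 'BBB'
  7E -> 'EEEEEEE'
  3F -> 'FFF'

Decoded = EBBBBBBEFBBBEEEEEEEFFF


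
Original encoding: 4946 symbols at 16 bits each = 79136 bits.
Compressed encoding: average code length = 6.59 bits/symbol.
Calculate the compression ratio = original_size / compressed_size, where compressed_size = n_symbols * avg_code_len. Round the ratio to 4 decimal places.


original_size = n_symbols * orig_bits = 4946 * 16 = 79136 bits
compressed_size = n_symbols * avg_code_len = 4946 * 6.59 = 32594.14 bits
ratio = original_size / compressed_size = 79136 / 32594.14 = 2.4279

Compression ratio = 2.4279


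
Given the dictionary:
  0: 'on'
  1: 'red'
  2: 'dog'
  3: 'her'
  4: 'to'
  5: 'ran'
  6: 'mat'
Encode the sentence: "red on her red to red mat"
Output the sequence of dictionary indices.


Look up each word in the dictionary:
  'red' -> 1
  'on' -> 0
  'her' -> 3
  'red' -> 1
  'to' -> 4
  'red' -> 1
  'mat' -> 6

Encoded: [1, 0, 3, 1, 4, 1, 6]
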